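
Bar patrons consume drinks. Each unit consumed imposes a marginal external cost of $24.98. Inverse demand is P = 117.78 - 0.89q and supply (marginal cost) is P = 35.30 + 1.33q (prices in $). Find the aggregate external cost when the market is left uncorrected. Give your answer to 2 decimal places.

$928.09

Market equilibrium (private): 35.30 + 1.33q = 117.78 - 0.89q → q_m = 37.1532.
Total external cost = MEC × q_m = 24.98 × 37.1532 = 928.0869.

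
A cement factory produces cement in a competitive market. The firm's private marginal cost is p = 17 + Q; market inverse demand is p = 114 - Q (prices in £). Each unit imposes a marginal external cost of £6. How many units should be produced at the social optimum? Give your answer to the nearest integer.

Social marginal cost = private MC + MEC = 23 + Q.
Set SMC = demand: 23 + Q = 114 - Q → Q* = 45.5000.

Q* = 46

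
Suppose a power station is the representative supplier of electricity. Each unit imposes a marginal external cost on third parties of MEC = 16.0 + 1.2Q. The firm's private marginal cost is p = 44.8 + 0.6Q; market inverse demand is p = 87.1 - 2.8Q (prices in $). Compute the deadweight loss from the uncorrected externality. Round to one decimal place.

Market equilibrium (private): 44.8 + 0.6Q = 87.1 - 2.8Q → Q_m = 12.4412.
Social marginal cost = private MC + MEC = 60.8 + 1.8Q.
Set SMC = demand: 60.8 + 1.8Q = 87.1 - 2.8Q → Q* = 5.7174.
The loss is the area between SMC and demand from Q* to Q_m; with linear curves that's a triangle of height MEC(Q_m).
DWL = ½ × 6.7238 × 30.9294 = 103.9815.

DWL = $104.0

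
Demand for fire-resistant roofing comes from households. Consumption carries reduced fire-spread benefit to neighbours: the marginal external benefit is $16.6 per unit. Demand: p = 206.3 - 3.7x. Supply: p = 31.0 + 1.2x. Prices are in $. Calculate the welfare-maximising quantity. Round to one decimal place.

x* = 39.2

Social marginal benefit = demand + MEB = 222.9 - 3.7x.
Set SMB = MC: 222.9 - 3.7x = 31.0 + 1.2x → x* = 39.1633.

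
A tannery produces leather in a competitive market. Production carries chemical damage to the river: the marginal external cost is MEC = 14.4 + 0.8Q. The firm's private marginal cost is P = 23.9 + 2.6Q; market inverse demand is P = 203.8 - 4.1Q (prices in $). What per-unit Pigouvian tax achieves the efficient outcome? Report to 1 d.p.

Social marginal cost = private MC + MEC = 38.3 + 3.4Q.
Set SMC = demand: 38.3 + 3.4Q = 203.8 - 4.1Q → Q* = 22.0667.
The Pigouvian tax equals MEC at Q*: 14.4 + 0.8×22.0667 = 32.0534.

tax = $32.1 per unit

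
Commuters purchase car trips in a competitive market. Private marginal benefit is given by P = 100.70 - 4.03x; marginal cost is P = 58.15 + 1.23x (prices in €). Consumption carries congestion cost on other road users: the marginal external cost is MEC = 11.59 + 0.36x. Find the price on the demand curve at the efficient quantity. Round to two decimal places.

Social marginal benefit = demand − MEC = 89.11 - 4.39x.
Set SMB = MC: 89.11 - 4.39x = 58.15 + 1.23x → x* = 5.5089.
Consumer price on the demand curve at x*: 100.70 − 4.03×5.5089 = 78.4991.

P = €78.50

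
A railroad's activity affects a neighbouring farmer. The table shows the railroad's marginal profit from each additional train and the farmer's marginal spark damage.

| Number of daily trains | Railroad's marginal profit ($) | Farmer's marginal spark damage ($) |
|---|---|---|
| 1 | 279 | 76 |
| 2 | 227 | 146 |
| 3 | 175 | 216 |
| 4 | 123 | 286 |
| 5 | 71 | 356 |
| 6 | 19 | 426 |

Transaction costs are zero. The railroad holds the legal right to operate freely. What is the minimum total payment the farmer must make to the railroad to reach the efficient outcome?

$388

Left alone the railroad would choose level 6 (marginal profit stays positive).
Efficient level: k* = 2 (marginal profit ≥ marginal spark damage through 2).
The farmer must at least cover the railroad's forgone profit from cutting 6→2: 175 + 123 + 71 + 19 = 388.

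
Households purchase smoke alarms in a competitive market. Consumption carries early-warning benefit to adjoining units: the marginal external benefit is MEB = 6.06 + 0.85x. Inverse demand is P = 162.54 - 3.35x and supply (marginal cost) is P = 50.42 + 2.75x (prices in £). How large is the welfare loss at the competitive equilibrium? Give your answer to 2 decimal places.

DWL = £44.78

Market equilibrium (private): 50.42 + 2.75x = 162.54 - 3.35x → x_m = 18.3803.
Social marginal benefit = demand + MEB = 168.60 - 2.50x.
Set SMB = MC: 168.60 - 2.50x = 50.42 + 2.75x → x* = 22.5105.
The loss is the area between SMB and MC from x* to x_m; with linear curves that's a triangle of height MEB(x_m).
DWL = ½ × 4.1302 × 21.6833 = 44.7782.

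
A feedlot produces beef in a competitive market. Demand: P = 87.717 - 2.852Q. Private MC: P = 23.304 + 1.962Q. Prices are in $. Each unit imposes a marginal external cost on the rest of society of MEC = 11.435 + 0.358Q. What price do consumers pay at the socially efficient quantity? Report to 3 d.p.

P = $58.503

Social marginal cost = private MC + MEC = 34.739 + 2.320Q.
Set SMC = demand: 34.739 + 2.320Q = 87.717 - 2.852Q → Q* = 10.2432.
Consumer price on the demand curve at Q*: 87.717 − 2.852×10.2432 = 58.5034.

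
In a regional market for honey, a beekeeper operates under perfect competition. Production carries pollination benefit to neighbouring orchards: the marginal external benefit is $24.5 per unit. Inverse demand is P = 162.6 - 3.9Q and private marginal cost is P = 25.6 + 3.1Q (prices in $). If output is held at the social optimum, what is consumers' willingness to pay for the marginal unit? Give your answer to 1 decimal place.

Social marginal cost = private MC − MEB = 1.1 + 3.1Q.
Set SMC = demand: 1.1 + 3.1Q = 162.6 - 3.9Q → Q* = 23.0714.
Consumer price on the demand curve at Q*: 162.6 − 3.9×23.0714 = 72.6215.

P = $72.6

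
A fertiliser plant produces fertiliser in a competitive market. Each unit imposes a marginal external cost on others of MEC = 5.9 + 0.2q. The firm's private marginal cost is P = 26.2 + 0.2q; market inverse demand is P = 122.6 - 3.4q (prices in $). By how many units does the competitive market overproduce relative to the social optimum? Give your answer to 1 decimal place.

3.0 units

Market equilibrium (private): 26.2 + 0.2q = 122.6 - 3.4q → q_m = 26.7778.
Social marginal cost = private MC + MEC = 32.1 + 0.4q.
Set SMC = demand: 32.1 + 0.4q = 122.6 - 3.4q → q* = 23.8158.
Gap = |26.7778 − 23.8158| = 2.9620.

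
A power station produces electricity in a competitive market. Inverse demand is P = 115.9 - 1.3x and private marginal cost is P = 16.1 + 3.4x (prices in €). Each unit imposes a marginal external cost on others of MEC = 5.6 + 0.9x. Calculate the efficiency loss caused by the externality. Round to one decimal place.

DWL = €54.5

Market equilibrium (private): 16.1 + 3.4x = 115.9 - 1.3x → x_m = 21.2340.
Social marginal cost = private MC + MEC = 21.7 + 4.3x.
Set SMC = demand: 21.7 + 4.3x = 115.9 - 1.3x → x* = 16.8214.
Height of the DWL triangle at x_m is SMC(x_m) − demand(x_m) = MEC(x_m) = 24.7106.
DWL = ½ × 4.4126 × 24.7106 = 54.5190.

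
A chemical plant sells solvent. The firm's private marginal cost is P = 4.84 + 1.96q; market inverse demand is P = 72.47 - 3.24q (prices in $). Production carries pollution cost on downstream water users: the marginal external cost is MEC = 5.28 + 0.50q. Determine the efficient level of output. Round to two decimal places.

Social marginal cost = private MC + MEC = 10.12 + 2.46q.
Set SMC = demand: 10.12 + 2.46q = 72.47 - 3.24q → q* = 10.9386.

q* = 10.94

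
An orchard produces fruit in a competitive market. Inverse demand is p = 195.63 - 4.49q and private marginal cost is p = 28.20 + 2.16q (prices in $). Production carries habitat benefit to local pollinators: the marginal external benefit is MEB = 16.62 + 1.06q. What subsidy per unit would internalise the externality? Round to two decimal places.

subsidy = $51.52 per unit

Social marginal cost = private MC − MEB = 11.58 + 1.10q.
Set SMC = demand: 11.58 + 1.10q = 195.63 - 4.49q → q* = 32.9249.
The Pigouvian subsidy equals MEB at q*: 16.62 + 1.06×32.9249 = 51.5204.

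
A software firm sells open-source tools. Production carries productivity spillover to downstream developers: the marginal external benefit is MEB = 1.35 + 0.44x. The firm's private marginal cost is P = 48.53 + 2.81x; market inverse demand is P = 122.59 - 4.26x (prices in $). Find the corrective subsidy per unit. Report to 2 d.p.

subsidy = $6.35 per unit

Social marginal cost = private MC − MEB = 47.18 + 2.37x.
Set SMC = demand: 47.18 + 2.37x = 122.59 - 4.26x → x* = 11.3741.
The Pigouvian subsidy equals MEB at x*: 1.35 + 0.44×11.3741 = 6.3546.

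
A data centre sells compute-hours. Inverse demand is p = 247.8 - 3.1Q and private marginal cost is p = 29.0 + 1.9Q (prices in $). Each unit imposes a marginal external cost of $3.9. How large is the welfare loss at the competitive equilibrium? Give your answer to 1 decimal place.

DWL = $1.5

Market equilibrium (private): 29.0 + 1.9Q = 247.8 - 3.1Q → Q_m = 43.7600.
Social marginal cost = private MC + MEC = 32.9 + 1.9Q.
Set SMC = demand: 32.9 + 1.9Q = 247.8 - 3.1Q → Q* = 42.9800.
Height of the DWL triangle at Q_m is SMC(Q_m) − demand(Q_m) = MEC(Q_m) = 3.9000.
DWL = ½ × 0.7800 × 3.9000 = 1.5210.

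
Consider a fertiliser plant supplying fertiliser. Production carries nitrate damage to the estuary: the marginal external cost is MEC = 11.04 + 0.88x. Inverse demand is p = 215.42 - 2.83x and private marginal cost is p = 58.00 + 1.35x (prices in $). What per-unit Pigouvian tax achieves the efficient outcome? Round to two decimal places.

Social marginal cost = private MC + MEC = 69.04 + 2.23x.
Set SMC = demand: 69.04 + 2.23x = 215.42 - 2.83x → x* = 28.9289.
The Pigouvian tax equals MEC at x*: 11.04 + 0.88×28.9289 = 36.4974.

tax = $36.50 per unit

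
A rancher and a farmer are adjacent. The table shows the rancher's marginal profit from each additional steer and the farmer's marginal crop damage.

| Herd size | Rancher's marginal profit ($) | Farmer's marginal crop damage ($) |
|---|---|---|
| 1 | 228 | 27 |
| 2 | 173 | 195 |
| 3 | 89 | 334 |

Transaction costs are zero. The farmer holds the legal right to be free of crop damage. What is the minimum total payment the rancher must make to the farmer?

$27

Efficient level: marginal profit ≥ marginal crop damage through level 1, so k* = 1.
With the farmer holding the right, the rancher must at least compensate total damage at k*: 27 = 27.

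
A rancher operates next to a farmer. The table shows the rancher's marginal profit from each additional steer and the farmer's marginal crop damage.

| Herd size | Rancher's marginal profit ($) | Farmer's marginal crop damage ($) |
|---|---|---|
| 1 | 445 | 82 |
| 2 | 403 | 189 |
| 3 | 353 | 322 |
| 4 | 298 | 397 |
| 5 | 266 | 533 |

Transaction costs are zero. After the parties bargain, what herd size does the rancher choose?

3

Bargaining reaches the level where marginal profit last exceeds marginal crop damage.
That holds through level 3 (353 ≥ 322) but not at 4 (298 < 397).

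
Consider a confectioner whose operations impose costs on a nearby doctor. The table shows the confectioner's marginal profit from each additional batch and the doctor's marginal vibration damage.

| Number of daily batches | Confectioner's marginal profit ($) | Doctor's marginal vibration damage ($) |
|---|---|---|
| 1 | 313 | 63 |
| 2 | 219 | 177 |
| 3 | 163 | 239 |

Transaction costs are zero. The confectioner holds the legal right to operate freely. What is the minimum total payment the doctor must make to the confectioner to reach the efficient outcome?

Left alone the confectioner would choose level 3 (marginal profit stays positive).
Efficient level: k* = 2 (marginal profit ≥ marginal vibration damage through 2).
The doctor must at least cover the confectioner's forgone profit from cutting 3→2: 163 = 163.

$163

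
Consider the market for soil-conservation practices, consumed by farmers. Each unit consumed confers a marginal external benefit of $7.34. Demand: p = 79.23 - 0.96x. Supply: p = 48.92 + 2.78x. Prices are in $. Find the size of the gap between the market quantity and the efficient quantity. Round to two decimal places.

Market equilibrium (private): 48.92 + 2.78x = 79.23 - 0.96x → x_m = 8.1043.
Social marginal benefit = demand + MEB = 86.57 - 0.96x.
Set SMB = MC: 86.57 - 0.96x = 48.92 + 2.78x → x* = 10.0668.
Gap = |8.1043 − 10.0668| = 1.9625.

1.96 units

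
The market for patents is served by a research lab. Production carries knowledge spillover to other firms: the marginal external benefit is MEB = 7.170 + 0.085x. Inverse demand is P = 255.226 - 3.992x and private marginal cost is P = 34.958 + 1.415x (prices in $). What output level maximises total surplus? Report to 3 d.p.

Social marginal cost = private MC − MEB = 27.788 + 1.330x.
Set SMC = demand: 27.788 + 1.330x = 255.226 - 3.992x → x* = 42.7354.

x* = 42.735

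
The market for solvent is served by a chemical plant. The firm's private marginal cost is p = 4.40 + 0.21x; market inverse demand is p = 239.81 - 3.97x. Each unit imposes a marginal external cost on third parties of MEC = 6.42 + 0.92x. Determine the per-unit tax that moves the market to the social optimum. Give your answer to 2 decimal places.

Social marginal cost = private MC + MEC = 10.82 + 1.13x.
Set SMC = demand: 10.82 + 1.13x = 239.81 - 3.97x → x* = 44.9000.
The Pigouvian tax equals MEC at x*: 6.42 + 0.92×44.9000 = 47.7280.

tax = 47.73 per unit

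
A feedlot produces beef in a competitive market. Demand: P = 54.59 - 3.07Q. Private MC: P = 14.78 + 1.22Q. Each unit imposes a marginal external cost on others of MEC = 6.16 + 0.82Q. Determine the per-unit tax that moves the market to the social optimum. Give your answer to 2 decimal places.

tax = 11.56 per unit

Social marginal cost = private MC + MEC = 20.94 + 2.04Q.
Set SMC = demand: 20.94 + 2.04Q = 54.59 - 3.07Q → Q* = 6.5851.
The Pigouvian tax equals MEC at Q*: 6.16 + 0.82×6.5851 = 11.5598.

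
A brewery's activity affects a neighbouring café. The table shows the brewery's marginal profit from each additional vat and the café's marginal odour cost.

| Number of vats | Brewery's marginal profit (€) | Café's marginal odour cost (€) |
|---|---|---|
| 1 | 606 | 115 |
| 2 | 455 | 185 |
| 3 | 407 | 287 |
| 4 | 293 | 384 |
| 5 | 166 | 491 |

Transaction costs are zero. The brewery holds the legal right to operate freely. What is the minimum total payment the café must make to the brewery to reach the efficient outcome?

Left alone the brewery would choose level 5 (marginal profit stays positive).
Efficient level: k* = 3 (marginal profit ≥ marginal odour cost through 3).
The café must at least cover the brewery's forgone profit from cutting 5→3: 293 + 166 = 459.

€459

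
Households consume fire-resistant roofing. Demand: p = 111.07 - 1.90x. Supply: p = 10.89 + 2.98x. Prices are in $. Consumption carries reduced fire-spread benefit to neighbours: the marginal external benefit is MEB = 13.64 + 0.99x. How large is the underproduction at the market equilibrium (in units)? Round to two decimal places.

Market equilibrium (private): 10.89 + 2.98x = 111.07 - 1.90x → x_m = 20.5287.
Social marginal benefit = demand + MEB = 124.71 - 0.91x.
Set SMB = MC: 124.71 - 0.91x = 10.89 + 2.98x → x* = 29.2596.
Gap = |20.5287 − 29.2596| = 8.7309.

8.73 units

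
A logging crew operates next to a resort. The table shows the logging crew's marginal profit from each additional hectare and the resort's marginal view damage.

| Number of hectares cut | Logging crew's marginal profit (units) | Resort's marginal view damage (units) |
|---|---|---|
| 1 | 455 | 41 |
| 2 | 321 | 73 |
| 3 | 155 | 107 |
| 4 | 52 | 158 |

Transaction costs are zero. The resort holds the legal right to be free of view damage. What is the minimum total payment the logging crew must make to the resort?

221

Efficient level: marginal profit ≥ marginal view damage through level 3, so k* = 3.
With the resort holding the right, the logging crew must at least compensate total damage at k*: 41 + 73 + 107 = 221.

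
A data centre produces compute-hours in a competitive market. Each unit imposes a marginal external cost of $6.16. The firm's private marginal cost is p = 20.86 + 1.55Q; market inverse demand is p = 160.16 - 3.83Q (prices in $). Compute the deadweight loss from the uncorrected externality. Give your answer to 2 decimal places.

DWL = $3.53

Market equilibrium (private): 20.86 + 1.55Q = 160.16 - 3.83Q → Q_m = 25.8922.
Social marginal cost = private MC + MEC = 27.02 + 1.55Q.
Set SMC = demand: 27.02 + 1.55Q = 160.16 - 3.83Q → Q* = 24.7472.
Height of the DWL triangle at Q_m is SMC(Q_m) − demand(Q_m) = MEC(Q_m) = 6.1600.
DWL = ½ × 1.1450 × 6.1600 = 3.5266.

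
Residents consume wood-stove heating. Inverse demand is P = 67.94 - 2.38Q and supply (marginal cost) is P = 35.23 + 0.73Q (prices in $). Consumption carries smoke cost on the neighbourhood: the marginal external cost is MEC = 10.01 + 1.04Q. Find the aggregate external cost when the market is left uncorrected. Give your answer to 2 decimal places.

Market equilibrium (private): 35.23 + 0.73Q = 67.94 - 2.38Q → Q_m = 10.5177.
Total external cost = ∫₀^{Q_m} (10.01 + 1.04Q) dQ = 10.01×10.5177 + ½×1.04×10.5177² = 162.8056.

$162.81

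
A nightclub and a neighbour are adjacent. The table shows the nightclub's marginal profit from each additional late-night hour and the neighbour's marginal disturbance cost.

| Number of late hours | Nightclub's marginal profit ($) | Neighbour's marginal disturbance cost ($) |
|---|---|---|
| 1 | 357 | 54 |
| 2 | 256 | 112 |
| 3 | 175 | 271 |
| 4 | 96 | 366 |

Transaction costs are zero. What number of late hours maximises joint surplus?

Bargaining reaches the level where marginal profit last exceeds marginal disturbance cost.
That holds through level 2 (256 ≥ 112) but not at 3 (175 < 271).

2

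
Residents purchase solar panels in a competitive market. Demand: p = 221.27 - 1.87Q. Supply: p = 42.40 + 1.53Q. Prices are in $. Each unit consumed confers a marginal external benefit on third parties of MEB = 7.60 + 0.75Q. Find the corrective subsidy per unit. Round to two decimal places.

subsidy = $60.37 per unit

Social marginal benefit = demand + MEB = 228.87 - 1.12Q.
Set SMB = MC: 228.87 - 1.12Q = 42.40 + 1.53Q → Q* = 70.3660.
The Pigouvian subsidy equals MEB at Q*: 7.60 + 0.75×70.3660 = 60.3745.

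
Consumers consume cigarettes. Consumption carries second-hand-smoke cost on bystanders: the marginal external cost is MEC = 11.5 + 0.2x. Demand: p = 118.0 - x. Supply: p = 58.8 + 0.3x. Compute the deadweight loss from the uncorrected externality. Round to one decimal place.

DWL = 141.6

Market equilibrium (private): 58.8 + 0.3x = 118.0 - x → x_m = 45.5385.
Social marginal benefit = demand − MEC = 106.5 - 1.2x.
Set SMB = MC: 106.5 - 1.2x = 58.8 + 0.3x → x* = 31.8000.
Between x* and x_m the wedge MC − SMB runs linearly from 0 to MEC(x_m), so the loss is a triangle.
DWL = ½ × 13.7385 × 20.6077 = 141.5594.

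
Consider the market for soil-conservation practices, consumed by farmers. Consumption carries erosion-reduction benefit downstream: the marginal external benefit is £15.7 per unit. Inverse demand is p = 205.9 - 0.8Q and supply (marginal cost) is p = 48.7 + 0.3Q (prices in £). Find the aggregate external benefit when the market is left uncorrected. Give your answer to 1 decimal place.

Market equilibrium (private): 48.7 + 0.3Q = 205.9 - 0.8Q → Q_m = 142.9091.
Total external benefit = MEB × Q_m = 15.7 × 142.9091 = 2243.6729.

£2243.7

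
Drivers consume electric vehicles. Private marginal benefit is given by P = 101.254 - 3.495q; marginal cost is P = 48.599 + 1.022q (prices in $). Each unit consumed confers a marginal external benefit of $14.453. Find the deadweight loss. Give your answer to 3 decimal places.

DWL = $23.123

Market equilibrium (private): 48.599 + 1.022q = 101.254 - 3.495q → q_m = 11.6571.
Social marginal benefit = demand + MEB = 115.707 - 3.495q.
Set SMB = MC: 115.707 - 3.495q = 48.599 + 1.022q → q* = 14.8568.
The welfare-loss triangle has base |q_m − q*| and height MEB(q_m) (the vertical gap between SMB and MC is zero at q* and MEB at q_m).
DWL = ½ × 3.1997 × 14.4530 = 23.1226.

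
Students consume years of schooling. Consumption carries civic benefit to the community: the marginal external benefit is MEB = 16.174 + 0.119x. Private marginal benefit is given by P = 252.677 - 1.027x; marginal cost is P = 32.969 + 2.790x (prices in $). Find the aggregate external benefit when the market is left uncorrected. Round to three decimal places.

Market equilibrium (private): 32.969 + 2.790x = 252.677 - 1.027x → x_m = 57.5604.
Total external benefit = ∫₀^{x_m} (16.174 + 0.119x) dx = 16.174×57.5604 + ½×0.119×57.5604² = 1128.1173.

$1128.117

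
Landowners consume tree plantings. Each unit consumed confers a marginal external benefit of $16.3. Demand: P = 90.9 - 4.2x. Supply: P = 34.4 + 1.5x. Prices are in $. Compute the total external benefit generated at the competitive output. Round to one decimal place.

Market equilibrium (private): 34.4 + 1.5x = 90.9 - 4.2x → x_m = 9.9123.
Total external benefit = MEB × x_m = 16.3 × 9.9123 = 161.5705.

$161.6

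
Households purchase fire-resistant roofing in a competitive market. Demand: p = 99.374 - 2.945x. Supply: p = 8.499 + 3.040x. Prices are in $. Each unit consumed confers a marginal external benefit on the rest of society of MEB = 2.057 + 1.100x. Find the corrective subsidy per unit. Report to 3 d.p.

Social marginal benefit = demand + MEB = 101.431 - 1.845x.
Set SMB = MC: 101.431 - 1.845x = 8.499 + 3.040x → x* = 19.0240.
The Pigouvian subsidy equals MEB at x*: 2.057 + 1.100×19.0240 = 22.9834.

subsidy = $22.983 per unit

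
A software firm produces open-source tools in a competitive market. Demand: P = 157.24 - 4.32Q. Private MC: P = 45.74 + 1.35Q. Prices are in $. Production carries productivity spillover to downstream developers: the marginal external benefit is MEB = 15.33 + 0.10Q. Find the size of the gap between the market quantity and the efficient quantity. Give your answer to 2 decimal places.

Market equilibrium (private): 45.74 + 1.35Q = 157.24 - 4.32Q → Q_m = 19.6649.
Social marginal cost = private MC − MEB = 30.41 + 1.25Q.
Set SMC = demand: 30.41 + 1.25Q = 157.24 - 4.32Q → Q* = 22.7702.
Gap = |19.6649 − 22.7702| = 3.1053.

3.11 units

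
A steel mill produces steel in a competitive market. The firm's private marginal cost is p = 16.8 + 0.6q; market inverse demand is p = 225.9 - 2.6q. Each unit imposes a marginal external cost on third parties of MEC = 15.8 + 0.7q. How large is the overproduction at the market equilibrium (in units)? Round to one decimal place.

15.8 units

Market equilibrium (private): 16.8 + 0.6q = 225.9 - 2.6q → q_m = 65.3438.
Social marginal cost = private MC + MEC = 32.6 + 1.3q.
Set SMC = demand: 32.6 + 1.3q = 225.9 - 2.6q → q* = 49.5641.
Gap = |65.3438 − 49.5641| = 15.7797.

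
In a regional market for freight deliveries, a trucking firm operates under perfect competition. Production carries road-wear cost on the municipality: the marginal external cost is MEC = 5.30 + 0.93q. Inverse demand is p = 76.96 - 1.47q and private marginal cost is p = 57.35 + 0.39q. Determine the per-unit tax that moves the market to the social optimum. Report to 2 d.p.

tax = 10.07 per unit

Social marginal cost = private MC + MEC = 62.65 + 1.32q.
Set SMC = demand: 62.65 + 1.32q = 76.96 - 1.47q → q* = 5.1290.
The Pigouvian tax equals MEC at q*: 5.30 + 0.93×5.1290 = 10.0700.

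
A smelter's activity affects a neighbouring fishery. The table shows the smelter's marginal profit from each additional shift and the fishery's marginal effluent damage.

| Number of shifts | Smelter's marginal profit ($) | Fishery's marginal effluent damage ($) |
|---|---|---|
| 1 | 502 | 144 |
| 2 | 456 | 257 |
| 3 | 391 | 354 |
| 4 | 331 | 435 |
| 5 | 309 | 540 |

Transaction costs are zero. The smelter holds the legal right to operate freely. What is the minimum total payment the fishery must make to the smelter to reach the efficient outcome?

Left alone the smelter would choose level 5 (marginal profit stays positive).
Efficient level: k* = 3 (marginal profit ≥ marginal effluent damage through 3).
The fishery must at least cover the smelter's forgone profit from cutting 5→3: 331 + 309 = 640.

$640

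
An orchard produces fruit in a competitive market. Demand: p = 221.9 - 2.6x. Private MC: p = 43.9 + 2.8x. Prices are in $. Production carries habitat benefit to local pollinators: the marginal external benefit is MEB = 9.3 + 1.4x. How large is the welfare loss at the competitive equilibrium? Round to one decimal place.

DWL = $384.3

Market equilibrium (private): 43.9 + 2.8x = 221.9 - 2.6x → x_m = 32.9630.
Social marginal cost = private MC − MEB = 34.6 + 1.4x.
Set SMC = demand: 34.6 + 1.4x = 221.9 - 2.6x → x* = 46.8250.
Between x* and x_m the wedge demand − SMC runs linearly from 0 to MEB(x_m), so the loss is a triangle.
DWL = ½ × 13.8620 × 55.4481 = 384.3108.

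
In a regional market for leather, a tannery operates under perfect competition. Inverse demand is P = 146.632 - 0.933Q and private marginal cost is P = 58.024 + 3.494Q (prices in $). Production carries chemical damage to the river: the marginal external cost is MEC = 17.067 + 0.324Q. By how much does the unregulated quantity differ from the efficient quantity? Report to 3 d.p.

Market equilibrium (private): 58.024 + 3.494Q = 146.632 - 0.933Q → Q_m = 20.0154.
Social marginal cost = private MC + MEC = 75.091 + 3.818Q.
Set SMC = demand: 75.091 + 3.818Q = 146.632 - 0.933Q → Q* = 15.0581.
Gap = |20.0154 − 15.0581| = 4.9573.

4.957 units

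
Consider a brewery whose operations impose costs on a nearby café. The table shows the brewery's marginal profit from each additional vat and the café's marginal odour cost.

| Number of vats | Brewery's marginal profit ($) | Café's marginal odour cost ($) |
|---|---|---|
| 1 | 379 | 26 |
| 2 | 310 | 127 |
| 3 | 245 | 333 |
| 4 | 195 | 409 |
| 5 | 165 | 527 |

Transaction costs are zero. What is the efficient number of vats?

2

Bargaining reaches the level where marginal profit last exceeds marginal odour cost.
That holds through level 2 (310 ≥ 127) but not at 3 (245 < 333).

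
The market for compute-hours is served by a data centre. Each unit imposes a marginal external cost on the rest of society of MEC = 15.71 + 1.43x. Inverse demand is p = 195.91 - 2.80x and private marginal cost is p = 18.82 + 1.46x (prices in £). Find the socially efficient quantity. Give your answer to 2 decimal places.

Social marginal cost = private MC + MEC = 34.53 + 2.89x.
Set SMC = demand: 34.53 + 2.89x = 195.91 - 2.80x → x* = 28.3620.

x* = 28.36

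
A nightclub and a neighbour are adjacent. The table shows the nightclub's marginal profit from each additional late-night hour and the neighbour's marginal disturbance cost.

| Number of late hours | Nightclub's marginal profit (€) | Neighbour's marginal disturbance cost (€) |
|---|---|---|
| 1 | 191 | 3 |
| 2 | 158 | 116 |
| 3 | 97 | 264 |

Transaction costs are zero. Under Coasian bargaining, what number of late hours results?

Bargaining reaches the level where marginal profit last exceeds marginal disturbance cost.
That holds through level 2 (158 ≥ 116) but not at 3 (97 < 264).

2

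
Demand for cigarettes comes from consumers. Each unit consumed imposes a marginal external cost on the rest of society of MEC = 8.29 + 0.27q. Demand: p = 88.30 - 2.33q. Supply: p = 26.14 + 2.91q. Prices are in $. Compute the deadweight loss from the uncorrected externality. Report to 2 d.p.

DWL = $11.99

Market equilibrium (private): 26.14 + 2.91q = 88.30 - 2.33q → q_m = 11.8626.
Social marginal benefit = demand − MEC = 80.01 - 2.60q.
Set SMB = MC: 80.01 - 2.60q = 26.14 + 2.91q → q* = 9.7768.
The loss is the area between SMB and MC from q* to q_m; with linear curves that's a triangle of height MEC(q_m).
DWL = ½ × 2.0858 × 11.4929 = 11.9859.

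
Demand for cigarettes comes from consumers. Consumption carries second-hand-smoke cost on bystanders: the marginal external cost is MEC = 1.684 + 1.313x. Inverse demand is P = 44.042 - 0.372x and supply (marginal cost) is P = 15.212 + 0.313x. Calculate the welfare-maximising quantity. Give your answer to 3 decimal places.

x* = 13.587

Social marginal benefit = demand − MEC = 42.358 - 1.685x.
Set SMB = MC: 42.358 - 1.685x = 15.212 + 0.313x → x* = 13.5866.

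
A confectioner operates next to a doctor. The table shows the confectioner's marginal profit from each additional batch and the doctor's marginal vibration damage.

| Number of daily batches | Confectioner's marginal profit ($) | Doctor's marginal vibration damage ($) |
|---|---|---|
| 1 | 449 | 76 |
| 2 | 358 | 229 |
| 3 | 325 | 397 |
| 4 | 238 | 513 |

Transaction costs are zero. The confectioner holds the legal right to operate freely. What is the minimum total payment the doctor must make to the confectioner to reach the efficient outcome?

$563

Left alone the confectioner would choose level 4 (marginal profit stays positive).
Efficient level: k* = 2 (marginal profit ≥ marginal vibration damage through 2).
The doctor must at least cover the confectioner's forgone profit from cutting 4→2: 325 + 238 = 563.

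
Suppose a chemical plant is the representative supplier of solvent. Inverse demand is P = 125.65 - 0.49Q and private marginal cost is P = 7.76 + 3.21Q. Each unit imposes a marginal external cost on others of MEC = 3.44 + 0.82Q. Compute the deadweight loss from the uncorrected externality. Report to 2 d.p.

DWL = 96.70

Market equilibrium (private): 7.76 + 3.21Q = 125.65 - 0.49Q → Q_m = 31.8622.
Social marginal cost = private MC + MEC = 11.20 + 4.03Q.
Set SMC = demand: 11.20 + 4.03Q = 125.65 - 0.49Q → Q* = 25.3208.
Height of the DWL triangle at Q_m is SMC(Q_m) − demand(Q_m) = MEC(Q_m) = 29.5670.
DWL = ½ × 6.5414 × 29.5670 = 96.7048.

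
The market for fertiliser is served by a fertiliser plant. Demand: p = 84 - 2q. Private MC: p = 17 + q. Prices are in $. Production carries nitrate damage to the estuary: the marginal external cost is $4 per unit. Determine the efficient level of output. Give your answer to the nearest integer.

Social marginal cost = private MC + MEC = 21 + q.
Set SMC = demand: 21 + q = 84 - 2q → q* = 21.0000.

q* = 21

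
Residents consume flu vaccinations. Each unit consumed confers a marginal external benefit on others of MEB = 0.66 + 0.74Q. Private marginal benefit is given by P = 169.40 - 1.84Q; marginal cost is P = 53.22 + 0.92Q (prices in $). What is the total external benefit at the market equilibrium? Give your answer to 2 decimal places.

Market equilibrium (private): 53.22 + 0.92Q = 169.40 - 1.84Q → Q_m = 42.0942.
Total external benefit = ∫₀^{Q_m} (0.66 + 0.74Q) dQ = 0.66×42.0942 + ½×0.74×42.0942² = 683.3932.

$683.39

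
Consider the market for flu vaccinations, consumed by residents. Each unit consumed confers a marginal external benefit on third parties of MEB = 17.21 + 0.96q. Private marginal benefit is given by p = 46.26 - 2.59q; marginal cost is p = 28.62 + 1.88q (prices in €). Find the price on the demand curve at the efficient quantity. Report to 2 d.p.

P = €20.54

Social marginal benefit = demand + MEB = 63.47 - 1.63q.
Set SMB = MC: 63.47 - 1.63q = 28.62 + 1.88q → q* = 9.9288.
Consumer price on the demand curve at q*: 46.26 − 2.59×9.9288 = 20.5444.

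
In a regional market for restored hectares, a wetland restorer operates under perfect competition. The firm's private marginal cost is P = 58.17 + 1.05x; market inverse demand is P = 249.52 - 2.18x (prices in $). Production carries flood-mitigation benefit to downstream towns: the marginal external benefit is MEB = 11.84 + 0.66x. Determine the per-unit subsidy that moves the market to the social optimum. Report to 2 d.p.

Social marginal cost = private MC − MEB = 46.33 + 0.39x.
Set SMC = demand: 46.33 + 0.39x = 249.52 - 2.18x → x* = 79.0623.
The Pigouvian subsidy equals MEB at x*: 11.84 + 0.66×79.0623 = 64.0211.

subsidy = $64.02 per unit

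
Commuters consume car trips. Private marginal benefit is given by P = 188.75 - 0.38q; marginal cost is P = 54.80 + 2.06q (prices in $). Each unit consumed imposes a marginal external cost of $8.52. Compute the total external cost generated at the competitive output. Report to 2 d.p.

Market equilibrium (private): 54.80 + 2.06q = 188.75 - 0.38q → q_m = 54.8975.
Total external cost = MEC × q_m = 8.52 × 54.8975 = 467.7267.

$467.73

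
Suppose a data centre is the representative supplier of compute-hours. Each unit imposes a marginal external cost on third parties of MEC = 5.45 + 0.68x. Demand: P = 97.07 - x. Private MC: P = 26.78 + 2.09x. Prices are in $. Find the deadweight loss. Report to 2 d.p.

Market equilibrium (private): 26.78 + 2.09x = 97.07 - x → x_m = 22.7476.
Social marginal cost = private MC + MEC = 32.23 + 2.77x.
Set SMC = demand: 32.23 + 2.77x = 97.07 - x → x* = 17.1989.
Height of the DWL triangle at x_m is SMC(x_m) − demand(x_m) = MEC(x_m) = 20.9183.
DWL = ½ × 5.5487 × 20.9183 = 58.0347.

DWL = $58.03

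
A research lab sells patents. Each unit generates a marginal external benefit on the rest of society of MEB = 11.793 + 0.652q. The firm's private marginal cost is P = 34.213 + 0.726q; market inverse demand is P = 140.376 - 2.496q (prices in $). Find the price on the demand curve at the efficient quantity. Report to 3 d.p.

P = $25.816

Social marginal cost = private MC − MEB = 22.420 + 0.074q.
Set SMC = demand: 22.420 + 0.074q = 140.376 - 2.496q → q* = 45.8973.
Consumer price on the demand curve at q*: 140.376 − 2.496×45.8973 = 25.8163.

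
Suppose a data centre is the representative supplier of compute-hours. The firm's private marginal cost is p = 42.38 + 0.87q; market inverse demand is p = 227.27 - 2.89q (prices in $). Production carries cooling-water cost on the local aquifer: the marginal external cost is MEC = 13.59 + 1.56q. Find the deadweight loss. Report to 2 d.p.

DWL = $766.36

Market equilibrium (private): 42.38 + 0.87q = 227.27 - 2.89q → q_m = 49.1729.
Social marginal cost = private MC + MEC = 55.97 + 2.43q.
Set SMC = demand: 55.97 + 2.43q = 227.27 - 2.89q → q* = 32.1992.
Height of the DWL triangle at q_m is SMC(q_m) − demand(q_m) = MEC(q_m) = 90.2997.
DWL = ½ × 16.9737 × 90.2997 = 766.3600.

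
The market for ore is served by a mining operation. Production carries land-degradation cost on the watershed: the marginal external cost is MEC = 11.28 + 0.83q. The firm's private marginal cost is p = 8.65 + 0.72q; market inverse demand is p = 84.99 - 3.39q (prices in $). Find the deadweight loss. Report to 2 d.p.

Market equilibrium (private): 8.65 + 0.72q = 84.99 - 3.39q → q_m = 18.5742.
Social marginal cost = private MC + MEC = 19.93 + 1.55q.
Set SMC = demand: 19.93 + 1.55q = 84.99 - 3.39q → q* = 13.1700.
Height of the DWL triangle at q_m is SMC(q_m) − demand(q_m) = MEC(q_m) = 26.6966.
DWL = ½ × 5.4042 × 26.6966 = 72.1369.

DWL = $72.14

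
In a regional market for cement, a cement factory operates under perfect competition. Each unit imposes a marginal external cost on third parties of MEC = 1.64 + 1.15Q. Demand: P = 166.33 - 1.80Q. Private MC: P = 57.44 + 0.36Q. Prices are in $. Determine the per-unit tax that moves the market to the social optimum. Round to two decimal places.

Social marginal cost = private MC + MEC = 59.08 + 1.51Q.
Set SMC = demand: 59.08 + 1.51Q = 166.33 - 1.80Q → Q* = 32.4018.
The Pigouvian tax equals MEC at Q*: 1.64 + 1.15×32.4018 = 38.9021.

tax = $38.90 per unit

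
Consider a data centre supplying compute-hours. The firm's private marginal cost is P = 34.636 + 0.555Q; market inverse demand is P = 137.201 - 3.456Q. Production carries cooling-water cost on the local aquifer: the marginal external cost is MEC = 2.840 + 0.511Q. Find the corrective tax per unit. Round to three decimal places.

tax = 14.109 per unit

Social marginal cost = private MC + MEC = 37.476 + 1.066Q.
Set SMC = demand: 37.476 + 1.066Q = 137.201 - 3.456Q → Q* = 22.0533.
The Pigouvian tax equals MEC at Q*: 2.840 + 0.511×22.0533 = 14.1092.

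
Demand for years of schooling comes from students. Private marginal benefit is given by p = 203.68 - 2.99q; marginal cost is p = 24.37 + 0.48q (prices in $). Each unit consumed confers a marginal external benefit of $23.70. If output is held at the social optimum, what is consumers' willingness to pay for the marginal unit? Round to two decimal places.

P = $28.75

Social marginal benefit = demand + MEB = 227.38 - 2.99q.
Set SMB = MC: 227.38 - 2.99q = 24.37 + 0.48q → q* = 58.5043.
Consumer price on the demand curve at q*: 203.68 − 2.99×58.5043 = 28.7521.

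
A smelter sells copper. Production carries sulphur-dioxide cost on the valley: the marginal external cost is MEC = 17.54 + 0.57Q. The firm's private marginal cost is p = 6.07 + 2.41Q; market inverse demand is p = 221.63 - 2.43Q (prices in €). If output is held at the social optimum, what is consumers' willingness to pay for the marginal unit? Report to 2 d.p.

Social marginal cost = private MC + MEC = 23.61 + 2.98Q.
Set SMC = demand: 23.61 + 2.98Q = 221.63 - 2.43Q → Q* = 36.6026.
Consumer price on the demand curve at Q*: 221.63 − 2.43×36.6026 = 132.6857.

P = €132.69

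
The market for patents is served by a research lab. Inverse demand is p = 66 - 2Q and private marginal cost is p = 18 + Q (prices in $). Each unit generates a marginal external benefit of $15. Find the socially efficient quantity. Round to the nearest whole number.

Social marginal cost = private MC − MEB = 3 + Q.
Set SMC = demand: 3 + Q = 66 - 2Q → Q* = 21.0000.

Q* = 21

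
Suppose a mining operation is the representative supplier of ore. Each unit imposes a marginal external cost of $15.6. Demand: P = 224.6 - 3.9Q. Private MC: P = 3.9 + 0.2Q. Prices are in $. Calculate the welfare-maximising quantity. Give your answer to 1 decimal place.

Q* = 50.0

Social marginal cost = private MC + MEC = 19.5 + 0.2Q.
Set SMC = demand: 19.5 + 0.2Q = 224.6 - 3.9Q → Q* = 50.0244.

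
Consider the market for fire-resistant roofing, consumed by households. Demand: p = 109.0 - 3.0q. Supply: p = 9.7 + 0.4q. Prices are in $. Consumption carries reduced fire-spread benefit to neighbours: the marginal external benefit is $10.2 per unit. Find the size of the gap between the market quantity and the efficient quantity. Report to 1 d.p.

3.0 units

Market equilibrium (private): 9.7 + 0.4q = 109.0 - 3.0q → q_m = 29.2059.
Social marginal benefit = demand + MEB = 119.2 - 3.0q.
Set SMB = MC: 119.2 - 3.0q = 9.7 + 0.4q → q* = 32.2059.
Gap = |29.2059 − 32.2059| = 3.0000.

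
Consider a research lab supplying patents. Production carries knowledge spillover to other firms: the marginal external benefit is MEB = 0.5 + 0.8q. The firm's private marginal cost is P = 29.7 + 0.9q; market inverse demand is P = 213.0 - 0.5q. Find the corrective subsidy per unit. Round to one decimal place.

subsidy = 245.6 per unit

Social marginal cost = private MC − MEB = 29.2 + 0.1q.
Set SMC = demand: 29.2 + 0.1q = 213.0 - 0.5q → q* = 306.3333.
The Pigouvian subsidy equals MEB at q*: 0.5 + 0.8×306.3333 = 245.5666.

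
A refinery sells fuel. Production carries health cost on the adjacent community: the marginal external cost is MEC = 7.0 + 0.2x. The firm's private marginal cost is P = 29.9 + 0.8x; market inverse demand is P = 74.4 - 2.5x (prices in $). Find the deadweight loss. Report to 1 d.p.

Market equilibrium (private): 29.9 + 0.8x = 74.4 - 2.5x → x_m = 13.4848.
Social marginal cost = private MC + MEC = 36.9 + x.
Set SMC = demand: 36.9 + x = 74.4 - 2.5x → x* = 10.7143.
The loss is the area between SMC and demand from x* to x_m; with linear curves that's a triangle of height MEC(x_m).
DWL = ½ × 2.7705 × 9.6970 = 13.4328.

DWL = $13.4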